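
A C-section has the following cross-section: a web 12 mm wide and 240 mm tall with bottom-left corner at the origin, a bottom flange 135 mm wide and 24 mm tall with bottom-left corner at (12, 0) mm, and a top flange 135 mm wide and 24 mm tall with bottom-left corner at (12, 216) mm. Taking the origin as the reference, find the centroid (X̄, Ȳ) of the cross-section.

web: A = 12 × 240 = 2880.00, centroid at (6.00, 120.00).
bottom flange: A = 135 × 24 = 3240.00, centroid at (79.50, 12.00).
top flange: A = 135 × 24 = 3240.00, centroid at (79.50, 228.00).
ΣA = 9360.00 mm²
ΣAX̄ = (2880.00)(6.00) + (3240.00)(79.50) + (3240.00)(79.50) = 532440.00 mm³
ΣAȲ = (2880.00)(120.00) + (3240.00)(12.00) + (3240.00)(228.00) = 1123200.00 mm³
X̄ = 532440.00 / 9360.00 = 56.88 mm
Ȳ = 1123200.00 / 9360.00 = 120.00 mm

X̄ = 56.88 mm, Ȳ = 120.00 mm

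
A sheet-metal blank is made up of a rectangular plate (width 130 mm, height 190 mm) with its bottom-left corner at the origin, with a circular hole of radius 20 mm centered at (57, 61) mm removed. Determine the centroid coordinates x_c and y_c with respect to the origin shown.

Part | A | x̄ᵢ | ȳᵢ | A·x̄ᵢ | A·ȳᵢ
plate | 24700.00 | 65.00 | 95.00 | 1605500.00 | 2346500.00
hole | -1256.64 | 57.00 | 61.00 | -71628.31 | -76654.86
Σ | 23443.36 |  |  | 1533871.69 | 2269845.14
x_c = 1533871.69 / 23443.36 = 65.43 mm
y_c = 2269845.14 / 23443.36 = 96.82 mm

x_c = 65.43 mm, y_c = 96.82 mm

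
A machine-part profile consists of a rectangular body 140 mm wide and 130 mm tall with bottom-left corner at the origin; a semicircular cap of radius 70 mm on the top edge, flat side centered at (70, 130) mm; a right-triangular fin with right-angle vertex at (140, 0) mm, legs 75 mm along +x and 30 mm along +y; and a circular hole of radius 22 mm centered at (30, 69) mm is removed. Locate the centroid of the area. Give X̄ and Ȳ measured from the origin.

X̄ = 76.58 mm, Ȳ = 90.92 mm

Part | A | x̄ᵢ | ȳᵢ | A·x̄ᵢ | A·ȳᵢ
rectangular body | 18200.00 | 70.00 | 65.00 | 1274000.00 | 1183000.00
semicircular top | 7696.90 | 70.00 | 159.71 | 538783.14 | 1229263.93
triangular fin | 1125.00 | 165.00 | 10.00 | 185625.00 | 11250.00
hole | -1520.53 | 30.00 | 69.00 | -45615.93 | -104916.63
Σ | 25501.37 |  |  | 1952792.21 | 2318597.30
X̄ = 1952792.21 / 25501.37 = 76.58 mm
Ȳ = 2318597.30 / 25501.37 = 90.92 mm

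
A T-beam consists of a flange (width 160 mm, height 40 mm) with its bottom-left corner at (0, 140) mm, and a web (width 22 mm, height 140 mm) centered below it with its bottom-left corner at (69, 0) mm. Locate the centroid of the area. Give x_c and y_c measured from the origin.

web: A = 22 × 140 = 3080.00, centroid at (80.00, 70.00).
flange: A = 160 × 40 = 6400.00, centroid at (80.00, 160.00).
ΣA = 9480.00 mm²
ΣAx_c = (3080.00)(80.00) + (6400.00)(80.00) = 758400.00 mm³
ΣAy_c = (3080.00)(70.00) + (6400.00)(160.00) = 1239600.00 mm³
x_c = 758400.00 / 9480.00 = 80.00 mm
y_c = 1239600.00 / 9480.00 = 130.76 mm

x_c = 80.00 mm, y_c = 130.76 mm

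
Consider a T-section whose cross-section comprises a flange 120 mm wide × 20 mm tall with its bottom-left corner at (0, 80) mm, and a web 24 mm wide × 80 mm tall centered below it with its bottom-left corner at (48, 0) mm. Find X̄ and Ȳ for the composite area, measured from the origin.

X̄ = 60.00 mm, Ȳ = 67.78 mm

Part | A | x̄ᵢ | ȳᵢ | A·x̄ᵢ | A·ȳᵢ
web | 1920.00 | 60.00 | 40.00 | 115200.00 | 76800.00
flange | 2400.00 | 60.00 | 90.00 | 144000.00 | 216000.00
Σ | 4320.00 |  |  | 259200.00 | 292800.00
X̄ = 259200.00 / 4320.00 = 60.00 mm
Ȳ = 292800.00 / 4320.00 = 67.78 mm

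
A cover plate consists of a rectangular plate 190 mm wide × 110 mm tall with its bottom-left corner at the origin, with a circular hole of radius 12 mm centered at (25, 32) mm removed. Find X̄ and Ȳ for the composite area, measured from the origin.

X̄ = 96.55 mm, Ȳ = 55.51 mm

plate: A = 190 × 110 = 20900.00, centroid at (95.00, 55.00).
hole: A = −π·12² = -452.39, centroid at (25.00, 32.00).
ΣA = 20447.61 mm²
ΣAX̄ = (20900.00)(95.00) + (-452.39)(25.00) = 1974190.27 mm³
ΣAȲ = (20900.00)(55.00) + (-452.39)(32.00) = 1135023.54 mm³
X̄ = 1974190.27 / 20447.61 = 96.55 mm
Ȳ = 1135023.54 / 20447.61 = 55.51 mm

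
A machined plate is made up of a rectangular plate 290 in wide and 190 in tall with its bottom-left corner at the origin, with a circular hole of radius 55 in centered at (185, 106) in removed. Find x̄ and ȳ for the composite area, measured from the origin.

x̄ = 136.66 in, ȳ = 92.71 in

plate: A = 290 × 190 = 55100.00, centroid at (145.00, 95.00).
hole: A = −π·55² = -9503.32, centroid at (185.00, 106.00).
ΣA = 45596.68 in², ΣAx̄ = 6231386.21 in³, ΣAȳ = 4227148.32 in³.
x̄ = 6231386.21/45596.68 = 136.66 in; ȳ = 4227148.32/45596.68 = 92.71 in.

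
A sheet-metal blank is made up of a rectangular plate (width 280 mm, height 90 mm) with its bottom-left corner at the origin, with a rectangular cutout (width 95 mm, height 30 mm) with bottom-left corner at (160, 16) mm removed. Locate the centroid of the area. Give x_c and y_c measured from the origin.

x_c = 131.39 mm, y_c = 46.79 mm

Part | A | x̄ᵢ | ȳᵢ | A·x̄ᵢ | A·ȳᵢ
plate | 25200.00 | 140.00 | 45.00 | 3528000.00 | 1134000.00
hole | -2850.00 | 207.50 | 31.00 | -591375.00 | -88350.00
Σ | 22350.00 |  |  | 2936625.00 | 1045650.00
x_c = 2936625.00 / 22350.00 = 131.39 mm
y_c = 1045650.00 / 22350.00 = 46.79 mm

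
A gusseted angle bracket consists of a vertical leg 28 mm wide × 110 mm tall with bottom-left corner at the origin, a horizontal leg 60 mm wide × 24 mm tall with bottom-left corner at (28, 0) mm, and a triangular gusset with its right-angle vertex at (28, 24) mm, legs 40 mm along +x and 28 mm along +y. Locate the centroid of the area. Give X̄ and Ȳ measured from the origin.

X̄ = 29.49 mm, Ȳ = 40.42 mm

Part | A | x̄ᵢ | ȳᵢ | A·x̄ᵢ | A·ȳᵢ
vertical leg | 3080.00 | 14.00 | 55.00 | 43120.00 | 169400.00
horizontal leg | 1440.00 | 58.00 | 12.00 | 83520.00 | 17280.00
gusset | 560.00 | 41.33 | 33.33 | 23146.67 | 18666.67
Σ | 5080.00 |  |  | 149786.67 | 205346.67
X̄ = 149786.67 / 5080.00 = 29.49 mm
Ȳ = 205346.67 / 5080.00 = 40.42 mm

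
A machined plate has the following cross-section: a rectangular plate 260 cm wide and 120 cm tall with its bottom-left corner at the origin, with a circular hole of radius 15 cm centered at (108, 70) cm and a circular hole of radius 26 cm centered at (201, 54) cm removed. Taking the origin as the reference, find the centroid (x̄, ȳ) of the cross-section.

plate: A = 260 × 120 = 31200.00, centroid at (130.00, 60.00).
hole 1: A = −π·15² = -706.86, centroid at (108.00, 70.00).
hole 2: A = −π·26² = -2123.72, centroid at (201.00, 54.00).
ΣA = 28369.43 cm²
ΣAx̄ = (31200.00)(130.00) + (-706.86)(108.00) + (-2123.72)(201.00) = 3552792.26 cm³
ΣAȳ = (31200.00)(60.00) + (-706.86)(70.00) + (-2123.72)(54.00) = 1707839.22 cm³
x̄ = 3552792.26 / 28369.43 = 125.23 cm
ȳ = 1707839.22 / 28369.43 = 60.20 cm

x̄ = 125.23 cm, ȳ = 60.20 cm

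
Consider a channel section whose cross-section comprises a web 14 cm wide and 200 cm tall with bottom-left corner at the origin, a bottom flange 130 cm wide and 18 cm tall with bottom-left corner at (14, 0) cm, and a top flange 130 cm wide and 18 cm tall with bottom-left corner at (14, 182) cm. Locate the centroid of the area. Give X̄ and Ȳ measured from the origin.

web: A = 14 × 200 = 2800.00, centroid at (7.00, 100.00).
bottom flange: A = 130 × 18 = 2340.00, centroid at (79.00, 9.00).
top flange: A = 130 × 18 = 2340.00, centroid at (79.00, 191.00).
ΣA = 7480.00 cm², ΣAX̄ = 389320.00 cm³, ΣAȲ = 748000.00 cm³.
X̄ = 389320.00/7480.00 = 52.05 cm; Ȳ = 748000.00/7480.00 = 100.00 cm.

X̄ = 52.05 cm, Ȳ = 100.00 cm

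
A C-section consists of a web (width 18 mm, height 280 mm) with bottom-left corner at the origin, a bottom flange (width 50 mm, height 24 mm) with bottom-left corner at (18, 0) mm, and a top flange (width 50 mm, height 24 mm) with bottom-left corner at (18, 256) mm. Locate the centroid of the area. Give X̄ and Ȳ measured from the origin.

Part | A | x̄ᵢ | ȳᵢ | A·x̄ᵢ | A·ȳᵢ
web | 5040.00 | 9.00 | 140.00 | 45360.00 | 705600.00
bottom flange | 1200.00 | 43.00 | 12.00 | 51600.00 | 14400.00
top flange | 1200.00 | 43.00 | 268.00 | 51600.00 | 321600.00
Σ | 7440.00 |  |  | 148560.00 | 1041600.00
X̄ = 148560.00 / 7440.00 = 19.97 mm
Ȳ = 1041600.00 / 7440.00 = 140.00 mm

X̄ = 19.97 mm, Ȳ = 140.00 mm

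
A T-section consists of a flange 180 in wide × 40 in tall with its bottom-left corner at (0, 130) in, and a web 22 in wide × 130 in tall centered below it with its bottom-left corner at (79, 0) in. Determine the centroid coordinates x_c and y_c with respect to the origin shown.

web: A = 22 × 130 = 2860.00, centroid at (90.00, 65.00).
flange: A = 180 × 40 = 7200.00, centroid at (90.00, 150.00).
ΣA = 10060.00 in²
ΣAx_c = (2860.00)(90.00) + (7200.00)(90.00) = 905400.00 in³
ΣAy_c = (2860.00)(65.00) + (7200.00)(150.00) = 1265900.00 in³
x_c = 905400.00 / 10060.00 = 90.00 in
y_c = 1265900.00 / 10060.00 = 125.83 in

x_c = 90.00 in, y_c = 125.83 in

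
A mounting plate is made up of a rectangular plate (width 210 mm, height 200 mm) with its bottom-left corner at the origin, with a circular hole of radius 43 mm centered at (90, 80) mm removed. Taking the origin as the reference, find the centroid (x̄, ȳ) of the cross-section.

Part | A | x̄ᵢ | ȳᵢ | A·x̄ᵢ | A·ȳᵢ
plate | 42000.00 | 105.00 | 100.00 | 4410000.00 | 4200000.00
hole | -5808.80 | 90.00 | 80.00 | -522792.43 | -464704.39
Σ | 36191.20 |  |  | 3887207.57 | 3735295.61
x̄ = 3887207.57 / 36191.20 = 107.41 mm
ȳ = 3735295.61 / 36191.20 = 103.21 mm

x̄ = 107.41 mm, ȳ = 103.21 mm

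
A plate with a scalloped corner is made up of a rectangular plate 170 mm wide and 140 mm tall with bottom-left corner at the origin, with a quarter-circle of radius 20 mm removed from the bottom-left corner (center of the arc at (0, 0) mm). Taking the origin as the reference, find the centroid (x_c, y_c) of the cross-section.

plate: A = 170 × 140 = 23800.00, centroid at (85.00, 70.00).
removed quarter-circle: A = −¼π·20² = -314.16, centroid at (8.49, 8.49).
ΣA = 23485.84 mm²
ΣAx_c = (23800.00)(85.00) + (-314.16)(8.49) = 2020333.33 mm³
ΣAy_c = (23800.00)(70.00) + (-314.16)(8.49) = 1663333.33 mm³
x_c = 2020333.33 / 23485.84 = 86.02 mm
y_c = 1663333.33 / 23485.84 = 70.82 mm

x_c = 86.02 mm, y_c = 70.82 mm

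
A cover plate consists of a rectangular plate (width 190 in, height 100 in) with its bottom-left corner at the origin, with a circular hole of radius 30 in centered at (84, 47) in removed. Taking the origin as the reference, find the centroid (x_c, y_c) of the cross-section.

Part | A | x̄ᵢ | ȳᵢ | A·x̄ᵢ | A·ȳᵢ
plate | 19000.00 | 95.00 | 50.00 | 1805000.00 | 950000.00
hole | -2827.43 | 84.00 | 47.00 | -237504.40 | -132889.37
Σ | 16172.57 |  |  | 1567495.60 | 817110.63
x_c = 1567495.60 / 16172.57 = 96.92 in
y_c = 817110.63 / 16172.57 = 50.52 in

x_c = 96.92 in, y_c = 50.52 in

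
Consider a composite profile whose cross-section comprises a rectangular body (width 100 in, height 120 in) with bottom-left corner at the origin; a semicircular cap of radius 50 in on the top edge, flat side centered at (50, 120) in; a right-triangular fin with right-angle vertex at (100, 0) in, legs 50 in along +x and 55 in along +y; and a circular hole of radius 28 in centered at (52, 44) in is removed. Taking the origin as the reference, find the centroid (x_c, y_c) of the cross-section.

rectangular body: A = 100 × 120 = 12000.00, centroid at (50.00, 60.00).
semicircular top: A = ½π·50² = 3926.99, centroid at (50.00, 141.22).
triangular fin: A = ½·50·55 = 1375.00, centroid at (116.67, 18.33).
hole: A = −π·28² = -2463.01, centroid at (52.00, 44.00).
ΣA = 14838.98 in², ΣAx_c = 828689.76 in³, ΣAy_c = 1191408.18 in³.
x_c = 828689.76/14838.98 = 55.85 in; y_c = 1191408.18/14838.98 = 80.29 in.

x_c = 55.85 in, y_c = 80.29 in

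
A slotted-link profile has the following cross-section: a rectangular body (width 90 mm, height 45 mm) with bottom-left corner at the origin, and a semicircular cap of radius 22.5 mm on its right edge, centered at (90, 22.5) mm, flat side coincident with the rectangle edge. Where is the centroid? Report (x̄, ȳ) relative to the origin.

x̄ = 53.95 mm, ȳ = 22.50 mm

rectangular body: A = 90 × 45 = 4050.00, centroid at (45.00, 22.50).
semicircular end: A = ½π·22.5² = 795.22, centroid at (99.55, 22.50).
ΣA = 4845.22 mm², ΣAx̄ = 261413.16 mm³, ΣAȳ = 109017.35 mm³.
x̄ = 261413.16/4845.22 = 53.95 mm; ȳ = 109017.35/4845.22 = 22.50 mm.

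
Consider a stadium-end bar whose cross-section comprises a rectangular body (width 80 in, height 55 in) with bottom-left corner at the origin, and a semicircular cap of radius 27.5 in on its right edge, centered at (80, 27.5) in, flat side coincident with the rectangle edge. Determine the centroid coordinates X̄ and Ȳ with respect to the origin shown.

Part | A | x̄ᵢ | ȳᵢ | A·x̄ᵢ | A·ȳᵢ
rectangular body | 4400.00 | 40.00 | 27.50 | 176000.00 | 121000.00
semicircular end | 1187.91 | 91.67 | 27.50 | 108897.76 | 32667.65
Σ | 5587.91 |  |  | 284897.76 | 153667.65
X̄ = 284897.76 / 5587.91 = 50.98 in
Ȳ = 153667.65 / 5587.91 = 27.50 in

X̄ = 50.98 in, Ȳ = 27.50 in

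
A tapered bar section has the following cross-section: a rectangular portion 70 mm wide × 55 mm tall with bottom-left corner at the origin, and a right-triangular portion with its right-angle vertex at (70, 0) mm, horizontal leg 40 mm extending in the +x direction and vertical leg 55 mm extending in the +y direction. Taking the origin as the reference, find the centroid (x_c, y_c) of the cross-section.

x_c = 45.74 mm, y_c = 25.46 mm

rectangular portion: A = 70 × 55 = 3850.00, centroid at (35.00, 27.50).
triangular portion: A = ½·40·55 = 1100.00, centroid at (83.33, 18.33).
ΣA = 4950.00 mm², ΣAx_c = 226416.67 mm³, ΣAy_c = 126041.67 mm³.
x_c = 226416.67/4950.00 = 45.74 mm; y_c = 126041.67/4950.00 = 25.46 mm.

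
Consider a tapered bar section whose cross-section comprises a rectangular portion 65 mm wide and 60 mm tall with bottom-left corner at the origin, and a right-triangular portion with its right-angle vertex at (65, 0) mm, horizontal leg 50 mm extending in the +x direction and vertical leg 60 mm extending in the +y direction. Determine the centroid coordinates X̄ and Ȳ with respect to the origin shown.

X̄ = 46.16 mm, Ȳ = 27.22 mm

rectangular portion: A = 65 × 60 = 3900.00, centroid at (32.50, 30.00).
triangular portion: A = ½·50·60 = 1500.00, centroid at (81.67, 20.00).
ΣA = 5400.00 mm²
ΣAX̄ = (3900.00)(32.50) + (1500.00)(81.67) = 249250.00 mm³
ΣAȲ = (3900.00)(30.00) + (1500.00)(20.00) = 147000.00 mm³
X̄ = 249250.00 / 5400.00 = 46.16 mm
Ȳ = 147000.00 / 5400.00 = 27.22 mm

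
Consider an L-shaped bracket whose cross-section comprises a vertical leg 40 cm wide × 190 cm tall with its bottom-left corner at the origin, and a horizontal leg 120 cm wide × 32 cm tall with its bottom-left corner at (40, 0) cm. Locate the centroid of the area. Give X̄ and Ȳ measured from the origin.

X̄ = 46.85 cm, Ȳ = 68.48 cm

vertical leg: A = 40 × 190 = 7600.00, centroid at (20.00, 95.00).
horizontal leg: A = 120 × 32 = 3840.00, centroid at (100.00, 16.00).
ΣA = 11440.00 cm², ΣAX̄ = 536000.00 cm³, ΣAȲ = 783440.00 cm³.
X̄ = 536000.00/11440.00 = 46.85 cm; Ȳ = 783440.00/11440.00 = 68.48 cm.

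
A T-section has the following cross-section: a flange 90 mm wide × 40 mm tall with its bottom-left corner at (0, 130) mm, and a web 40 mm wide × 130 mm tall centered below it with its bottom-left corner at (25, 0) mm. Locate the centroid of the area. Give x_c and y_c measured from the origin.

x_c = 45.00 mm, y_c = 99.77 mm

Part | A | x̄ᵢ | ȳᵢ | A·x̄ᵢ | A·ȳᵢ
web | 5200.00 | 45.00 | 65.00 | 234000.00 | 338000.00
flange | 3600.00 | 45.00 | 150.00 | 162000.00 | 540000.00
Σ | 8800.00 |  |  | 396000.00 | 878000.00
x_c = 396000.00 / 8800.00 = 45.00 mm
y_c = 878000.00 / 8800.00 = 99.77 mm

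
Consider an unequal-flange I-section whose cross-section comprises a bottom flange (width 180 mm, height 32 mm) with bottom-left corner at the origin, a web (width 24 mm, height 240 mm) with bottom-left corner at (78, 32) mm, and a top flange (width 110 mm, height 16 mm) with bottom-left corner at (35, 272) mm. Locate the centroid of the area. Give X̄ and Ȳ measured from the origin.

X̄ = 90.00 mm, Ȳ = 109.98 mm

bottom flange: A = 180 × 32 = 5760.00, centroid at (90.00, 16.00).
web: A = 24 × 240 = 5760.00, centroid at (90.00, 152.00).
top flange: A = 110 × 16 = 1760.00, centroid at (90.00, 280.00).
ΣA = 13280.00 mm², ΣAX̄ = 1195200.00 mm³, ΣAȲ = 1460480.00 mm³.
X̄ = 1195200.00/13280.00 = 90.00 mm; Ȳ = 1460480.00/13280.00 = 109.98 mm.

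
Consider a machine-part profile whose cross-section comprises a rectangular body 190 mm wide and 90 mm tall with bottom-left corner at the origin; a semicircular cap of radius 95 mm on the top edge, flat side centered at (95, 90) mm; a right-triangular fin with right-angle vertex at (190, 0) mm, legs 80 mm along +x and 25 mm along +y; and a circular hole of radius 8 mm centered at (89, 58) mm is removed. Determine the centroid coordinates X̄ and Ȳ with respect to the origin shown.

X̄ = 98.83 mm, Ȳ = 81.48 mm

rectangular body: A = 190 × 90 = 17100.00, centroid at (95.00, 45.00).
semicircular top: A = ½π·95² = 14176.44, centroid at (95.00, 130.32).
triangular fin: A = ½·80·25 = 1000.00, centroid at (216.67, 8.33).
hole: A = −π·8² = -201.06, centroid at (89.00, 58.00).
ΣA = 32075.37 mm², ΣAX̄ = 3170033.66 mm³, ΣAȲ = 2613634.39 mm³.
X̄ = 3170033.66/32075.37 = 98.83 mm; Ȳ = 2613634.39/32075.37 = 81.48 mm.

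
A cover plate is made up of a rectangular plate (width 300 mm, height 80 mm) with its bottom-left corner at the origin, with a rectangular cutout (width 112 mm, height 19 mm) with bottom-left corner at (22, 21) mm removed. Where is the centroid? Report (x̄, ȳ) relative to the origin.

Part | A | x̄ᵢ | ȳᵢ | A·x̄ᵢ | A·ȳᵢ
plate | 24000.00 | 150.00 | 40.00 | 3600000.00 | 960000.00
hole | -2128.00 | 78.00 | 30.50 | -165984.00 | -64904.00
Σ | 21872.00 |  |  | 3434016.00 | 895096.00
x̄ = 3434016.00 / 21872.00 = 157.01 mm
ȳ = 895096.00 / 21872.00 = 40.92 mm

x̄ = 157.01 mm, ȳ = 40.92 mm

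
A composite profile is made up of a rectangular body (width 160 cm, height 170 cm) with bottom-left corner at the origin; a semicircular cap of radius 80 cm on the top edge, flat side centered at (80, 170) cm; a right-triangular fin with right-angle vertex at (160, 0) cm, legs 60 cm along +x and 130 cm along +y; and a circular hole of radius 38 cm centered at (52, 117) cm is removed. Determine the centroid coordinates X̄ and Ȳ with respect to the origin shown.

rectangular body: A = 160 × 170 = 27200.00, centroid at (80.00, 85.00).
semicircular top: A = ½π·80² = 10053.10, centroid at (80.00, 203.95).
triangular fin: A = ½·60·130 = 3900.00, centroid at (180.00, 43.33).
hole: A = −π·38² = -4536.46, centroid at (52.00, 117.00).
ΣA = 36616.64 cm²
ΣAX̄ = (27200.00)(80.00) + (10053.10)(80.00) + (3900.00)(180.00) + (-4536.46)(52.00) = 3446351.81 cm³
ΣAȲ = (27200.00)(85.00) + (10053.10)(203.95) + (3900.00)(43.33) + (-4536.46)(117.00) = 4000593.94 cm³
X̄ = 3446351.81 / 36616.64 = 94.12 cm
Ȳ = 4000593.94 / 36616.64 = 109.26 cm

X̄ = 94.12 cm, Ȳ = 109.26 cm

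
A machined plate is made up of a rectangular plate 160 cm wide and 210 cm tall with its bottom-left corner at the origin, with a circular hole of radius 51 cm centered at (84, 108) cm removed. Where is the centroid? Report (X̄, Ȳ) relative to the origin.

X̄ = 78.71 cm, Ȳ = 104.04 cm

Part | A | x̄ᵢ | ȳᵢ | A·x̄ᵢ | A·ȳᵢ
plate | 33600.00 | 80.00 | 105.00 | 2688000.00 | 3528000.00
hole | -8171.28 | 84.00 | 108.00 | -686387.73 | -882498.51
Σ | 25428.72 |  |  | 2001612.27 | 2645501.49
X̄ = 2001612.27 / 25428.72 = 78.71 cm
Ȳ = 2645501.49 / 25428.72 = 104.04 cm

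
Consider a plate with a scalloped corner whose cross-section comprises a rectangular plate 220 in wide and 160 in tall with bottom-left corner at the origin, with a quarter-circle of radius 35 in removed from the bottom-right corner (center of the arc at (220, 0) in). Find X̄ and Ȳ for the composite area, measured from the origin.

plate: A = 220 × 160 = 35200.00, centroid at (110.00, 80.00).
removed quarter-circle: A = −¼π·35² = -962.11, centroid at (205.15, 14.85).
ΣA = 34237.89 in², ΣAX̄ = 3674626.86 in³, ΣAȲ = 2801708.33 in³.
X̄ = 3674626.86/34237.89 = 107.33 in; Ȳ = 2801708.33/34237.89 = 81.83 in.

X̄ = 107.33 in, Ȳ = 81.83 in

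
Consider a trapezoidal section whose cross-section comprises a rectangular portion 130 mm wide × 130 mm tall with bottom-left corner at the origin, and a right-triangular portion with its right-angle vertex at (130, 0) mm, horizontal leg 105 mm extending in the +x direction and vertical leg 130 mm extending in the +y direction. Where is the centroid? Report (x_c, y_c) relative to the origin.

x_c = 93.77 mm, y_c = 58.77 mm

rectangular portion: A = 130 × 130 = 16900.00, centroid at (65.00, 65.00).
triangular portion: A = ½·105·130 = 6825.00, centroid at (165.00, 43.33).
ΣA = 23725.00 mm², ΣAx_c = 2224625.00 mm³, ΣAy_c = 1394250.00 mm³.
x_c = 2224625.00/23725.00 = 93.77 mm; y_c = 1394250.00/23725.00 = 58.77 mm.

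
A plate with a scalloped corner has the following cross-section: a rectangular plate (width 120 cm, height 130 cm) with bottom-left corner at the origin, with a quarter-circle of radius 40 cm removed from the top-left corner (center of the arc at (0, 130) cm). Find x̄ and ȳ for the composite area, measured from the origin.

x̄ = 63.77 cm, ȳ = 60.79 cm

plate: A = 120 × 130 = 15600.00, centroid at (60.00, 65.00).
removed quarter-circle: A = −¼π·40² = -1256.64, centroid at (16.98, 113.02).
ΣA = 14343.36 cm²
ΣAx̄ = (15600.00)(60.00) + (-1256.64)(16.98) = 914666.67 cm³
ΣAȳ = (15600.00)(65.00) + (-1256.64)(113.02) = 871970.52 cm³
x̄ = 914666.67 / 14343.36 = 63.77 cm
ȳ = 871970.52 / 14343.36 = 60.79 cm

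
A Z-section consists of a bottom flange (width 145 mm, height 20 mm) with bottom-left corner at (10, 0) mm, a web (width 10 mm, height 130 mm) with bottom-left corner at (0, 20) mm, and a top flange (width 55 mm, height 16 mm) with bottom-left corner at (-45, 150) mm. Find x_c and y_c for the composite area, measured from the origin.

bottom flange: A = 145 × 20 = 2900.00, centroid at (82.50, 10.00).
web: A = 10 × 130 = 1300.00, centroid at (5.00, 85.00).
top flange: A = 55 × 16 = 880.00, centroid at (-17.50, 158.00).
ΣA = 5080.00 mm²
ΣAx_c = (2900.00)(82.50) + (1300.00)(5.00) + (880.00)(-17.50) = 230350.00 mm³
ΣAy_c = (2900.00)(10.00) + (1300.00)(85.00) + (880.00)(158.00) = 278540.00 mm³
x_c = 230350.00 / 5080.00 = 45.34 mm
y_c = 278540.00 / 5080.00 = 54.83 mm

x_c = 45.34 mm, y_c = 54.83 mm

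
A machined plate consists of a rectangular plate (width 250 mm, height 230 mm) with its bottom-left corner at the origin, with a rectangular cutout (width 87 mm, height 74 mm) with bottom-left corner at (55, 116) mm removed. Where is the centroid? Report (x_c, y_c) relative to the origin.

x_c = 128.34 mm, y_c = 110.21 mm

Part | A | x̄ᵢ | ȳᵢ | A·x̄ᵢ | A·ȳᵢ
plate | 57500.00 | 125.00 | 115.00 | 7187500.00 | 6612500.00
hole | -6438.00 | 98.50 | 153.00 | -634143.00 | -985014.00
Σ | 51062.00 |  |  | 6553357.00 | 5627486.00
x_c = 6553357.00 / 51062.00 = 128.34 mm
y_c = 5627486.00 / 51062.00 = 110.21 mm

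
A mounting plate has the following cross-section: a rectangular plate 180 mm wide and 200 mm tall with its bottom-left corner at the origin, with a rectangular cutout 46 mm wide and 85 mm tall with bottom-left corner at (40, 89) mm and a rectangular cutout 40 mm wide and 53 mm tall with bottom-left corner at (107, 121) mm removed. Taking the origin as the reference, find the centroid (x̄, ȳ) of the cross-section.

plate: A = 180 × 200 = 36000.00, centroid at (90.00, 100.00).
hole 1: A = −(46 × 85) = -3910.00, centroid at (63.00, 131.50).
hole 2: A = −(40 × 53) = -2120.00, centroid at (127.00, 147.50).
ΣA = 29970.00 mm²
ΣAx̄ = (36000.00)(90.00) + (-3910.00)(63.00) + (-2120.00)(127.00) = 2724430.00 mm³
ΣAȳ = (36000.00)(100.00) + (-3910.00)(131.50) + (-2120.00)(147.50) = 2773135.00 mm³
x̄ = 2724430.00 / 29970.00 = 90.91 mm
ȳ = 2773135.00 / 29970.00 = 92.53 mm

x̄ = 90.91 mm, ȳ = 92.53 mm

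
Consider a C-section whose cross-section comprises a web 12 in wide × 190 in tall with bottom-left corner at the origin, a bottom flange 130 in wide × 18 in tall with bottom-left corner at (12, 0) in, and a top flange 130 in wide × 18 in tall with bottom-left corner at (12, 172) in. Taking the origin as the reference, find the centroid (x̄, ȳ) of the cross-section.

web: A = 12 × 190 = 2280.00, centroid at (6.00, 95.00).
bottom flange: A = 130 × 18 = 2340.00, centroid at (77.00, 9.00).
top flange: A = 130 × 18 = 2340.00, centroid at (77.00, 181.00).
ΣA = 6960.00 in²
ΣAx̄ = (2280.00)(6.00) + (2340.00)(77.00) + (2340.00)(77.00) = 374040.00 in³
ΣAȳ = (2280.00)(95.00) + (2340.00)(9.00) + (2340.00)(181.00) = 661200.00 in³
x̄ = 374040.00 / 6960.00 = 53.74 in
ȳ = 661200.00 / 6960.00 = 95.00 in

x̄ = 53.74 in, ȳ = 95.00 in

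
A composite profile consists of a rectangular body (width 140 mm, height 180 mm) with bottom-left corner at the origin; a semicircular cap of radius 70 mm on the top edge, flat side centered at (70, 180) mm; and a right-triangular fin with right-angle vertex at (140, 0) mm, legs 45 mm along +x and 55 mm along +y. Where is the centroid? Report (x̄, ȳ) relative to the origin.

x̄ = 73.08 mm, ȳ = 114.39 mm

rectangular body: A = 140 × 180 = 25200.00, centroid at (70.00, 90.00).
semicircular top: A = ½π·70² = 7696.90, centroid at (70.00, 209.71).
triangular fin: A = ½·45·55 = 1237.50, centroid at (155.00, 18.33).
ΣA = 34134.40 mm², ΣAx̄ = 2494595.64 mm³, ΣAȳ = 3904796.53 mm³.
x̄ = 2494595.64/34134.40 = 73.08 mm; ȳ = 3904796.53/34134.40 = 114.39 mm.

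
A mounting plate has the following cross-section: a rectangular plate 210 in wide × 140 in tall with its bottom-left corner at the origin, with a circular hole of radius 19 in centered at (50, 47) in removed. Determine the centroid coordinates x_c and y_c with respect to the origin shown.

x_c = 107.21 in, y_c = 70.92 in

plate: A = 210 × 140 = 29400.00, centroid at (105.00, 70.00).
hole: A = −π·19² = -1134.11, centroid at (50.00, 47.00).
ΣA = 28265.89 in²
ΣAx_c = (29400.00)(105.00) + (-1134.11)(50.00) = 3030294.25 in³
ΣAy_c = (29400.00)(70.00) + (-1134.11)(47.00) = 2004696.60 in³
x_c = 3030294.25 / 28265.89 = 107.21 in
y_c = 2004696.60 / 28265.89 = 70.92 in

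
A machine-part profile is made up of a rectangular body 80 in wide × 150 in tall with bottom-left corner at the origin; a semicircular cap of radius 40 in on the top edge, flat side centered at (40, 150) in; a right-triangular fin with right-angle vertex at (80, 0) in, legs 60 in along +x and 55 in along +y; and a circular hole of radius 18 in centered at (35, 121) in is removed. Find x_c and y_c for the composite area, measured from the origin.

rectangular body: A = 80 × 150 = 12000.00, centroid at (40.00, 75.00).
semicircular top: A = ½π·40² = 2513.27, centroid at (40.00, 166.98).
triangular fin: A = ½·60·55 = 1650.00, centroid at (100.00, 18.33).
hole: A = −π·18² = -1017.88, centroid at (35.00, 121.00).
ΣA = 15145.40 in²
ΣAx_c = (12000.00)(40.00) + (2513.27)(40.00) + (1650.00)(100.00) + (-1017.88)(35.00) = 709905.30 in³
ΣAy_c = (12000.00)(75.00) + (2513.27)(166.98) + (1650.00)(18.33) + (-1017.88)(121.00) = 1226744.79 in³
x_c = 709905.30 / 15145.40 = 46.87 in
y_c = 1226744.79 / 15145.40 = 81.00 in

x_c = 46.87 in, y_c = 81.00 in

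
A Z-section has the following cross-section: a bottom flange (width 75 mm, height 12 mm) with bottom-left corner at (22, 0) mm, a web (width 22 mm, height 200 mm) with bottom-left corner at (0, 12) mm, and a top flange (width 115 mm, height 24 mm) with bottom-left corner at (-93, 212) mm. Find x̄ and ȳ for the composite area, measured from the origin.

bottom flange: A = 75 × 12 = 900.00, centroid at (59.50, 6.00).
web: A = 22 × 200 = 4400.00, centroid at (11.00, 112.00).
top flange: A = 115 × 24 = 2760.00, centroid at (-35.50, 224.00).
ΣA = 8060.00 mm²
ΣAx̄ = (900.00)(59.50) + (4400.00)(11.00) + (2760.00)(-35.50) = 3970.00 mm³
ΣAȳ = (900.00)(6.00) + (4400.00)(112.00) + (2760.00)(224.00) = 1116440.00 mm³
x̄ = 3970.00 / 8060.00 = 0.49 mm
ȳ = 1116440.00 / 8060.00 = 138.52 mm

x̄ = 0.49 mm, ȳ = 138.52 mm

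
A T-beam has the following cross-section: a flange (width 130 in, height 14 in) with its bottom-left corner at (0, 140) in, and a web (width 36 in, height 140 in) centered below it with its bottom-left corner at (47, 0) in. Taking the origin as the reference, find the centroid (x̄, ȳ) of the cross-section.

web: A = 36 × 140 = 5040.00, centroid at (65.00, 70.00).
flange: A = 130 × 14 = 1820.00, centroid at (65.00, 147.00).
ΣA = 6860.00 in²
ΣAx̄ = (5040.00)(65.00) + (1820.00)(65.00) = 445900.00 in³
ΣAȳ = (5040.00)(70.00) + (1820.00)(147.00) = 620340.00 in³
x̄ = 445900.00 / 6860.00 = 65.00 in
ȳ = 620340.00 / 6860.00 = 90.43 in

x̄ = 65.00 in, ȳ = 90.43 in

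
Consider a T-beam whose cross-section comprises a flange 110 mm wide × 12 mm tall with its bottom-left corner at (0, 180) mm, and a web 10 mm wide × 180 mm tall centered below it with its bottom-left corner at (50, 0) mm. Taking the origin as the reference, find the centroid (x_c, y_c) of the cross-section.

web: A = 10 × 180 = 1800.00, centroid at (55.00, 90.00).
flange: A = 110 × 12 = 1320.00, centroid at (55.00, 186.00).
ΣA = 3120.00 mm², ΣAx_c = 171600.00 mm³, ΣAy_c = 407520.00 mm³.
x_c = 171600.00/3120.00 = 55.00 mm; y_c = 407520.00/3120.00 = 130.62 mm.

x_c = 55.00 mm, y_c = 130.62 mm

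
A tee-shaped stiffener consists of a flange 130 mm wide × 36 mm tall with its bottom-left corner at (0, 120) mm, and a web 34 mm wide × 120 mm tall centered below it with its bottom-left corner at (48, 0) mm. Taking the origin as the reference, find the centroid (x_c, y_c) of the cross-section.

x_c = 65.00 mm, y_c = 101.67 mm

web: A = 34 × 120 = 4080.00, centroid at (65.00, 60.00).
flange: A = 130 × 36 = 4680.00, centroid at (65.00, 138.00).
ΣA = 8760.00 mm², ΣAx_c = 569400.00 mm³, ΣAy_c = 890640.00 mm³.
x_c = 569400.00/8760.00 = 65.00 mm; y_c = 890640.00/8760.00 = 101.67 mm.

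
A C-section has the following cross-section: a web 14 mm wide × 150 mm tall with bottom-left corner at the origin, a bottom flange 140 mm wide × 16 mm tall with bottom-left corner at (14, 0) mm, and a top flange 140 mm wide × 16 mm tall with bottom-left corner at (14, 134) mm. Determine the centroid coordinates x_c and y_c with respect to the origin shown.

x_c = 59.43 mm, y_c = 75.00 mm

web: A = 14 × 150 = 2100.00, centroid at (7.00, 75.00).
bottom flange: A = 140 × 16 = 2240.00, centroid at (84.00, 8.00).
top flange: A = 140 × 16 = 2240.00, centroid at (84.00, 142.00).
ΣA = 6580.00 mm², ΣAx_c = 391020.00 mm³, ΣAy_c = 493500.00 mm³.
x_c = 391020.00/6580.00 = 59.43 mm; y_c = 493500.00/6580.00 = 75.00 mm.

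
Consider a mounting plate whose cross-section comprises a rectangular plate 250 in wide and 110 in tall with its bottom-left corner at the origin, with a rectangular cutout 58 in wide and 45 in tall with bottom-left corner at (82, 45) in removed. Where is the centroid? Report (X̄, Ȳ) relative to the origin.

Part | A | x̄ᵢ | ȳᵢ | A·x̄ᵢ | A·ȳᵢ
plate | 27500.00 | 125.00 | 55.00 | 3437500.00 | 1512500.00
hole | -2610.00 | 111.00 | 67.50 | -289710.00 | -176175.00
Σ | 24890.00 |  |  | 3147790.00 | 1336325.00
X̄ = 3147790.00 / 24890.00 = 126.47 in
Ȳ = 1336325.00 / 24890.00 = 53.69 in

X̄ = 126.47 in, Ȳ = 53.69 in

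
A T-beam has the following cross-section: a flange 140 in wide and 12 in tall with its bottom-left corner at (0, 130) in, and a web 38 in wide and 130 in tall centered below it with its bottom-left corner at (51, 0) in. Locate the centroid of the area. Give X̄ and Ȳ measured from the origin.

Part | A | x̄ᵢ | ȳᵢ | A·x̄ᵢ | A·ȳᵢ
web | 4940.00 | 70.00 | 65.00 | 345800.00 | 321100.00
flange | 1680.00 | 70.00 | 136.00 | 117600.00 | 228480.00
Σ | 6620.00 |  |  | 463400.00 | 549580.00
X̄ = 463400.00 / 6620.00 = 70.00 in
Ȳ = 549580.00 / 6620.00 = 83.02 in

X̄ = 70.00 in, Ȳ = 83.02 in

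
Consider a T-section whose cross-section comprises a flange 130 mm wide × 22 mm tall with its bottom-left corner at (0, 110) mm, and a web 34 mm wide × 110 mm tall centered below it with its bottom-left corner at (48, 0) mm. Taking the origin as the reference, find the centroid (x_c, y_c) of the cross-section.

web: A = 34 × 110 = 3740.00, centroid at (65.00, 55.00).
flange: A = 130 × 22 = 2860.00, centroid at (65.00, 121.00).
ΣA = 6600.00 mm², ΣAx_c = 429000.00 mm³, ΣAy_c = 551760.00 mm³.
x_c = 429000.00/6600.00 = 65.00 mm; y_c = 551760.00/6600.00 = 83.60 mm.

x_c = 65.00 mm, y_c = 83.60 mm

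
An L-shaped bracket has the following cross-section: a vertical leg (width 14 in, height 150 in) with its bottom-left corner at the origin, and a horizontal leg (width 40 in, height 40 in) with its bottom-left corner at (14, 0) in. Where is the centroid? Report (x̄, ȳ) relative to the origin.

x̄ = 18.68 in, ȳ = 51.22 in

Part | A | x̄ᵢ | ȳᵢ | A·x̄ᵢ | A·ȳᵢ
vertical leg | 2100.00 | 7.00 | 75.00 | 14700.00 | 157500.00
horizontal leg | 1600.00 | 34.00 | 20.00 | 54400.00 | 32000.00
Σ | 3700.00 |  |  | 69100.00 | 189500.00
x̄ = 69100.00 / 3700.00 = 18.68 in
ȳ = 189500.00 / 3700.00 = 51.22 in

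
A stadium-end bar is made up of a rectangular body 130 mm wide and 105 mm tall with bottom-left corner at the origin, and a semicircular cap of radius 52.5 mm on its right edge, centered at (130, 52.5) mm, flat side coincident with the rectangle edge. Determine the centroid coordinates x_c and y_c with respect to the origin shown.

rectangular body: A = 130 × 105 = 13650.00, centroid at (65.00, 52.50).
semicircular end: A = ½π·52.5² = 4329.51, centroid at (152.28, 52.50).
ΣA = 17979.51 mm², ΣAx_c = 1546554.71 mm³, ΣAy_c = 943924.14 mm³.
x_c = 1546554.71/17979.51 = 86.02 mm; y_c = 943924.14/17979.51 = 52.50 mm.

x_c = 86.02 mm, y_c = 52.50 mm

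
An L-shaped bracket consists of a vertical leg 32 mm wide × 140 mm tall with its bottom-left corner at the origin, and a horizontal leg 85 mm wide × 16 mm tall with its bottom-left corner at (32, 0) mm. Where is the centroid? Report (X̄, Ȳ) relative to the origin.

X̄ = 29.62 mm, Ȳ = 55.56 mm

vertical leg: A = 32 × 140 = 4480.00, centroid at (16.00, 70.00).
horizontal leg: A = 85 × 16 = 1360.00, centroid at (74.50, 8.00).
ΣA = 5840.00 mm², ΣAX̄ = 173000.00 mm³, ΣAȲ = 324480.00 mm³.
X̄ = 173000.00/5840.00 = 29.62 mm; Ȳ = 324480.00/5840.00 = 55.56 mm.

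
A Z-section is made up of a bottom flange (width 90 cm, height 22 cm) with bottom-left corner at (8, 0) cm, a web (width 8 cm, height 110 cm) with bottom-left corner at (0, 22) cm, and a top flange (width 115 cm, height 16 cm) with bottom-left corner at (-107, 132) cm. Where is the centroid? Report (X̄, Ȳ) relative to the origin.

bottom flange: A = 90 × 22 = 1980.00, centroid at (53.00, 11.00).
web: A = 8 × 110 = 880.00, centroid at (4.00, 77.00).
top flange: A = 115 × 16 = 1840.00, centroid at (-49.50, 140.00).
ΣA = 4700.00 cm², ΣAX̄ = 17380.00 cm³, ΣAȲ = 347140.00 cm³.
X̄ = 17380.00/4700.00 = 3.70 cm; Ȳ = 347140.00/4700.00 = 73.86 cm.

X̄ = 3.70 cm, Ȳ = 73.86 cm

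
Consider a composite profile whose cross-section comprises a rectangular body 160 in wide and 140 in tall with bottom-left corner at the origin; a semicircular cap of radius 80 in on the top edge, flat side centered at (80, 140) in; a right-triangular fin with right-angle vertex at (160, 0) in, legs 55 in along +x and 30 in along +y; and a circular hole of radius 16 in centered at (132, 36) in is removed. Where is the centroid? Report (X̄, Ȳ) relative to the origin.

X̄ = 81.21 in, Ȳ = 101.50 in

rectangular body: A = 160 × 140 = 22400.00, centroid at (80.00, 70.00).
semicircular top: A = ½π·80² = 10053.10, centroid at (80.00, 173.95).
triangular fin: A = ½·55·30 = 825.00, centroid at (178.33, 10.00).
hole: A = −π·16² = -804.25, centroid at (132.00, 36.00).
ΣA = 32473.85 in²
ΣAX̄ = (22400.00)(80.00) + (10053.10)(80.00) + (825.00)(178.33) + (-804.25)(132.00) = 2637212.02 in³
ΣAȲ = (22400.00)(70.00) + (10053.10)(173.95) + (825.00)(10.00) + (-804.25)(36.00) = 3296063.92 in³
X̄ = 2637212.02 / 32473.85 = 81.21 in
Ȳ = 3296063.92 / 32473.85 = 101.50 in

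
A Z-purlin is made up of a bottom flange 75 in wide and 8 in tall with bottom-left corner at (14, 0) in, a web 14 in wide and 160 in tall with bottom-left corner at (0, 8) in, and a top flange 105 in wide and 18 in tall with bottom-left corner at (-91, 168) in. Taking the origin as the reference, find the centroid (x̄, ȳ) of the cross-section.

x̄ = -5.54 in, ȳ = 112.91 in

Part | A | x̄ᵢ | ȳᵢ | A·x̄ᵢ | A·ȳᵢ
bottom flange | 600.00 | 51.50 | 4.00 | 30900.00 | 2400.00
web | 2240.00 | 7.00 | 88.00 | 15680.00 | 197120.00
top flange | 1890.00 | -38.50 | 177.00 | -72765.00 | 334530.00
Σ | 4730.00 |  |  | -26185.00 | 534050.00
x̄ = -26185.00 / 4730.00 = -5.54 in
ȳ = 534050.00 / 4730.00 = 112.91 in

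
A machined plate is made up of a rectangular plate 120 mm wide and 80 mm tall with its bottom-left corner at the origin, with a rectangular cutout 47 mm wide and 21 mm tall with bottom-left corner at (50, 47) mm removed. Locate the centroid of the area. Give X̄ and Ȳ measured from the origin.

X̄ = 58.45 mm, Ȳ = 37.99 mm

plate: A = 120 × 80 = 9600.00, centroid at (60.00, 40.00).
hole: A = −(47 × 21) = -987.00, centroid at (73.50, 57.50).
ΣA = 8613.00 mm²
ΣAX̄ = (9600.00)(60.00) + (-987.00)(73.50) = 503455.50 mm³
ΣAȲ = (9600.00)(40.00) + (-987.00)(57.50) = 327247.50 mm³
X̄ = 503455.50 / 8613.00 = 58.45 mm
Ȳ = 327247.50 / 8613.00 = 37.99 mm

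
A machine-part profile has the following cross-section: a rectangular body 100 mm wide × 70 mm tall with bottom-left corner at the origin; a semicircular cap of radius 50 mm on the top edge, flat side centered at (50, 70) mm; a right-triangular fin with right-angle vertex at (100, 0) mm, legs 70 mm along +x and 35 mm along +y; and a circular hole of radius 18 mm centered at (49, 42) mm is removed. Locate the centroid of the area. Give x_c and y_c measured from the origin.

Part | A | x̄ᵢ | ȳᵢ | A·x̄ᵢ | A·ȳᵢ
rectangular body | 7000.00 | 50.00 | 35.00 | 350000.00 | 245000.00
semicircular top | 3926.99 | 50.00 | 91.22 | 196349.54 | 358222.69
triangular fin | 1225.00 | 123.33 | 11.67 | 151083.33 | 14291.67
hole | -1017.88 | 49.00 | 42.00 | -49875.92 | -42750.79
Σ | 11134.11 |  |  | 647556.95 | 574763.56
x_c = 647556.95 / 11134.11 = 58.16 mm
y_c = 574763.56 / 11134.11 = 51.62 mm

x_c = 58.16 mm, y_c = 51.62 mm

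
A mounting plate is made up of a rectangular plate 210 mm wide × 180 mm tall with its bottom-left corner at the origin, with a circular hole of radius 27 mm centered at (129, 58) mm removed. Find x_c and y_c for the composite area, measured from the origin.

plate: A = 210 × 180 = 37800.00, centroid at (105.00, 90.00).
hole: A = −π·27² = -2290.22, centroid at (129.00, 58.00).
ΣA = 35509.78 mm², ΣAx_c = 3673561.49 mm³, ΣAy_c = 3269167.18 mm³.
x_c = 3673561.49/35509.78 = 103.45 mm; y_c = 3269167.18/35509.78 = 92.06 mm.

x_c = 103.45 mm, y_c = 92.06 mm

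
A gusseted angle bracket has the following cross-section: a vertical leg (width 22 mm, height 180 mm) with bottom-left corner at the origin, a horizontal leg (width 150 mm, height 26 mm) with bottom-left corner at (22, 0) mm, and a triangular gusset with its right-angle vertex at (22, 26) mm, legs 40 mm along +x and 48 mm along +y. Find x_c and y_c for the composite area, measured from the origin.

x_c = 51.68 mm, y_c = 50.73 mm

vertical leg: A = 22 × 180 = 3960.00, centroid at (11.00, 90.00).
horizontal leg: A = 150 × 26 = 3900.00, centroid at (97.00, 13.00).
gusset: A = ½·40·48 = 960.00, centroid at (35.33, 42.00).
ΣA = 8820.00 mm²
ΣAx_c = (3960.00)(11.00) + (3900.00)(97.00) + (960.00)(35.33) = 455780.00 mm³
ΣAy_c = (3960.00)(90.00) + (3900.00)(13.00) + (960.00)(42.00) = 447420.00 mm³
x_c = 455780.00 / 8820.00 = 51.68 mm
y_c = 447420.00 / 8820.00 = 50.73 mm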